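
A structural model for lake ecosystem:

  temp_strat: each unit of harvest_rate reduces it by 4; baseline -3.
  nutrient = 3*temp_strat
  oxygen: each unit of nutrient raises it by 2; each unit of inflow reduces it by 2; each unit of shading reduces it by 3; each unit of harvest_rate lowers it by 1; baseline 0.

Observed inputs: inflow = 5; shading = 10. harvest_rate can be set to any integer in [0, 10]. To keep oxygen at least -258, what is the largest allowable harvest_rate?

Substituting into the nutrient equation gives nutrient = -12*harvest_rate - 9.
Substituting into the oxygen equation gives oxygen = -25*harvest_rate - 58.
Require -25*harvest_rate - 58 ≥ -258, so harvest_rate ≤ 8.
The largest integer in [0, 10] satisfying this is 8.

harvest_rate = 8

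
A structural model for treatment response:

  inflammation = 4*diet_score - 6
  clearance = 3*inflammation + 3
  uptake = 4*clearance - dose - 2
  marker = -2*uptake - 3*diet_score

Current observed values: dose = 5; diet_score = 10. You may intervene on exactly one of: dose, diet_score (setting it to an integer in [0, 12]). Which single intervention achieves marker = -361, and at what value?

Intervening on dose: marker = 2*dose - 866. Reaching -361 requires dose = 505/2, not an integer.
Intervening on diet_score: with other inputs at their observed values, marker = -99*diet_score + 134. Solving for -361 gives diet_score = 5, within [0, 12].

set diet_score = 5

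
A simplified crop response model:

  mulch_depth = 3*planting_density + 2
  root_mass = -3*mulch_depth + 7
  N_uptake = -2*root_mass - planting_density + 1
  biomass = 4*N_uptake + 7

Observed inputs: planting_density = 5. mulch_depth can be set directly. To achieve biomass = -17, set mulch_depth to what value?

Intervening on mulch_depth fixes its value directly, overriding its dependence on planting_density.
Substituting into the N_uptake equation gives N_uptake = 6*mulch_depth - 18.
So biomass = 24*mulch_depth - 65.
Solve 24*mulch_depth - 65 = -17: mulch_depth = (-17 + 65) / 24 = 2.

mulch_depth = 2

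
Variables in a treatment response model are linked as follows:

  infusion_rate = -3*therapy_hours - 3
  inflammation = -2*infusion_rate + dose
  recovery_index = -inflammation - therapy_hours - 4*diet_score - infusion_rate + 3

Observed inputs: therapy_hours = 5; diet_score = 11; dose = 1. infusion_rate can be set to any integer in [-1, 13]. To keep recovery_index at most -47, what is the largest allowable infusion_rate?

Intervening on infusion_rate fixes its value directly, overriding its dependence on therapy_hours.
Substituting into the inflammation equation gives inflammation = -2*infusion_rate + 1.
So recovery_index = infusion_rate - 47.
Require infusion_rate - 47 ≤ -47, so infusion_rate ≤ 0.
The largest integer in [-1, 13] satisfying this is 0.

infusion_rate = 0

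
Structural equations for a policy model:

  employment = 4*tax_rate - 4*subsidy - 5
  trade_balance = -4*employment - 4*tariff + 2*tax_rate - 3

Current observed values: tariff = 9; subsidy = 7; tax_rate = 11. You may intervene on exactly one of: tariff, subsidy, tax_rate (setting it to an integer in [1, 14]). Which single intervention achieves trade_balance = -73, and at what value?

Intervening on tariff: with other inputs at their observed values, trade_balance = -4*tariff - 25. Solving for -73 gives tariff = 12, within [1, 14].
Intervening on subsidy: trade_balance = 16*subsidy - 173. Reaching -73 requires subsidy = 25/4, not an integer.
Intervening on tax_rate: trade_balance = -14*tax_rate + 93. Reaching -73 requires tax_rate = 83/7, not an integer.

set tariff = 12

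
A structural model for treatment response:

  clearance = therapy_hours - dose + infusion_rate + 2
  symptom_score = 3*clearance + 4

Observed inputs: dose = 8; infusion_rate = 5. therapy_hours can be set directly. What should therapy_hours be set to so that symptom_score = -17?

therapy_hours = -6

Substituting into the clearance equation gives clearance = therapy_hours - 1.
So symptom_score = 3*therapy_hours + 1.
Solve 3*therapy_hours + 1 = -17: therapy_hours = (-17 - 1) / 3 = -6.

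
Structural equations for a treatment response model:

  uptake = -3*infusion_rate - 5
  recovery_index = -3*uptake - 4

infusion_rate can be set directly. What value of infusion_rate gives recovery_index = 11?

infusion_rate = 0

Substituting into the recovery_index equation gives recovery_index = 9*infusion_rate + 11.
Solve 9*infusion_rate + 11 = 11: infusion_rate = (11 - 11) / 9 = 0.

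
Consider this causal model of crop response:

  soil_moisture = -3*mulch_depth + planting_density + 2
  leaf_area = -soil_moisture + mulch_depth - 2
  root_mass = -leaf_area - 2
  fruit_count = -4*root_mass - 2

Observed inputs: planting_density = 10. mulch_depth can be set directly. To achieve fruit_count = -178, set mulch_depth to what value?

mulch_depth = -8

Substituting into the soil_moisture equation gives soil_moisture = -3*mulch_depth + 12.
Substituting into the leaf_area equation gives leaf_area = 4*mulch_depth - 14.
So root_mass = -4*mulch_depth + 12.
Substituting into the fruit_count equation gives fruit_count = 16*mulch_depth - 50.
Solve 16*mulch_depth - 50 = -178: mulch_depth = (-178 + 50) / 16 = -8.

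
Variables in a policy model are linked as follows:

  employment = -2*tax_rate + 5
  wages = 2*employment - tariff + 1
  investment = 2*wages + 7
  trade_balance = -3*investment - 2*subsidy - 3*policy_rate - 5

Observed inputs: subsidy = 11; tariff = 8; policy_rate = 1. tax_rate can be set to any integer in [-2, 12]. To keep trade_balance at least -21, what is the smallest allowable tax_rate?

Substituting into the wages equation gives wages = -4*tax_rate + 3.
investment becomes -8*tax_rate + 13.
Substituting into the trade_balance equation gives trade_balance = 24*tax_rate - 69.
Require 24*tax_rate - 69 ≥ -21, so tax_rate ≥ 2.
The smallest integer in [-2, 12] satisfying this is 2.

tax_rate = 2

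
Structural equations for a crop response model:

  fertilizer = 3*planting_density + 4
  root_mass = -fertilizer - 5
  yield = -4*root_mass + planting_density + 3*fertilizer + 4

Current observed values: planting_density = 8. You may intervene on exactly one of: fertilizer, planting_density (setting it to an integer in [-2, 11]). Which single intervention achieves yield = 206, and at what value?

Intervening on fertilizer: yield = 7*fertilizer + 32. Reaching 206 requires fertilizer = 174/7, not an integer.
Intervening on planting_density: with other inputs at their observed values, yield = 22*planting_density + 52. Solving for 206 gives planting_density = 7, within [-2, 11].

set planting_density = 7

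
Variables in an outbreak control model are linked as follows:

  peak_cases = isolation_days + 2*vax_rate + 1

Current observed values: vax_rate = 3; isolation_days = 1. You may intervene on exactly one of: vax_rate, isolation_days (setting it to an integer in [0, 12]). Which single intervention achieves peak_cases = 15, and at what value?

set isolation_days = 8

Intervening on vax_rate: peak_cases = 2*vax_rate + 2. Reaching 15 requires vax_rate = 13/2, not an integer.
Intervening on isolation_days: with other inputs at their observed values, peak_cases = isolation_days + 7. Solving for 15 gives isolation_days = 8, within [0, 12].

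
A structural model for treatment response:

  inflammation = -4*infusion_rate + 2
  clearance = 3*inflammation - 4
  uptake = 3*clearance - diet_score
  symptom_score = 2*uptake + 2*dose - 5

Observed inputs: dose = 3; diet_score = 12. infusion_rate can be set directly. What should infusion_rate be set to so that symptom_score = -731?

Substituting into the clearance equation gives clearance = -12*infusion_rate + 2.
Substituting into the uptake equation gives uptake = -36*infusion_rate - 6.
So symptom_score = -72*infusion_rate - 11.
Solve -72*infusion_rate - 11 = -731: infusion_rate = (-731 + 11) / -72 = 10.

infusion_rate = 10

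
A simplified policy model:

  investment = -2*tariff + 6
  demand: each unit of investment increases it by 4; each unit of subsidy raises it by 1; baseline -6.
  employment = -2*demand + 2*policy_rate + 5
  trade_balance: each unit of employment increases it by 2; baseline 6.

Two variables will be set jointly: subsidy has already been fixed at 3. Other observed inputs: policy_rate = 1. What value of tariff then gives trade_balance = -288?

With subsidy held at 3:
Substituting into the demand equation gives demand = -8*tariff + 21.
This gives employment = 16*tariff - 35.
Substituting into the trade_balance equation gives trade_balance = 32*tariff - 64.
Solve 32*tariff - 64 = -288: tariff = (-288 + 64) / 32 = -7.

tariff = -7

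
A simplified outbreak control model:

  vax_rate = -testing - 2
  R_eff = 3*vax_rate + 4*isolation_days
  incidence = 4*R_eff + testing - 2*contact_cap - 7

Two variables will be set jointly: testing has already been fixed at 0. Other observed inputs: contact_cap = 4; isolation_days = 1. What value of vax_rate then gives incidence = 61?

vax_rate = 5

With testing held at 0:
Intervening on vax_rate fixes its value directly, overriding its dependence on testing.
Substituting into the R_eff equation gives R_eff = 3*vax_rate + 4.
This gives incidence = 12*vax_rate + 1.
Solve 12*vax_rate + 1 = 61: vax_rate = (61 - 1) / 12 = 5.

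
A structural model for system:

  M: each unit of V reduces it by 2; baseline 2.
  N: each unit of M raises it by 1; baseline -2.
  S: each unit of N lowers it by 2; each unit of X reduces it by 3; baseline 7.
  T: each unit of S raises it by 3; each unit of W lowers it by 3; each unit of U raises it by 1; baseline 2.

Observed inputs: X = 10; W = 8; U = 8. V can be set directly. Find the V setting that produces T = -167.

V = -7

Substituting into the N equation gives N = -2*V.
Substituting into the S equation gives S = 4*V - 23.
So T = 12*V - 83.
Solve 12*V - 83 = -167: V = (-167 + 83) / 12 = -7.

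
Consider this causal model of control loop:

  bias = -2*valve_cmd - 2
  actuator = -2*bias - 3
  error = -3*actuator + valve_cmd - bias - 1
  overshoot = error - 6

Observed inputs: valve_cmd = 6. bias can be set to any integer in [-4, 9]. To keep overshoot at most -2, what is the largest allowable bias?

bias = -2

Intervening on bias fixes its value directly, overriding its dependence on valve_cmd.
Substituting into the error equation gives error = 5*bias + 14.
This gives overshoot = 5*bias + 8.
Require 5*bias + 8 ≤ -2, so bias ≤ -2.
The largest integer in [-4, 9] satisfying this is -2.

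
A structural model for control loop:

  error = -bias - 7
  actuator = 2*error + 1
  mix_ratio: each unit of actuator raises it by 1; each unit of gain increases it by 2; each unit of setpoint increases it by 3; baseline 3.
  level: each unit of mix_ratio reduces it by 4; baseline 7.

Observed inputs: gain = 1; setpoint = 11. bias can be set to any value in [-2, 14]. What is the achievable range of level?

Substituting into the actuator equation gives actuator = -2*bias - 13.
Substituting into the mix_ratio equation gives mix_ratio = -2*bias + 25.
Substituting into the level equation gives level = 8*bias - 93.
Linear in bias, so extremes are at the endpoints: bias = -2 gives level = -109; bias = 14 gives level = 19.

-109 to 19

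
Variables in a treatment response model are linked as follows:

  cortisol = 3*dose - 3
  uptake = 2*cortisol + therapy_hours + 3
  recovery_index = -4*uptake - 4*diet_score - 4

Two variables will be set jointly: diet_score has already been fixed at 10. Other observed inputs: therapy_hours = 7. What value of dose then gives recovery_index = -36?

With diet_score held at 10:
Substituting into the uptake equation gives uptake = 6*dose + 4.
Substituting into the recovery_index equation gives recovery_index = -24*dose - 60.
Solve -24*dose - 60 = -36: dose = (-36 + 60) / -24 = -1.

dose = -1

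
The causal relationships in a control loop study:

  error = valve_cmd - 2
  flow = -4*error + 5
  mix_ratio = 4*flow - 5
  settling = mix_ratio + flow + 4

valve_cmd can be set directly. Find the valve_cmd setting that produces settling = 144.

valve_cmd = -4

Substituting into the flow equation gives flow = -4*valve_cmd + 13.
mix_ratio becomes -16*valve_cmd + 47.
Substituting into the settling equation gives settling = -20*valve_cmd + 64.
Solve -20*valve_cmd + 64 = 144: valve_cmd = (144 - 64) / -20 = -4.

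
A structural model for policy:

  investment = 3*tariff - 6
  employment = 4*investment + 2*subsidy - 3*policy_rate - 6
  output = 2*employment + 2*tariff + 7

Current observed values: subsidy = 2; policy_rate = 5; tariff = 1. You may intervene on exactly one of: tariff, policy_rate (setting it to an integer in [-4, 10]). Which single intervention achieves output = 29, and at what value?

Intervening on tariff: with other inputs at their observed values, output = 26*tariff - 75. Solving for 29 gives tariff = 4, within [-4, 10].
Intervening on policy_rate: output = -6*policy_rate - 19. Reaching 29 requires policy_rate = -8, outside [-4, 10].

set tariff = 4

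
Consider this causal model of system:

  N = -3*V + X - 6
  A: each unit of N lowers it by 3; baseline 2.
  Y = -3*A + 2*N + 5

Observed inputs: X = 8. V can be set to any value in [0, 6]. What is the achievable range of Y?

-177 to 21

Substituting into the N equation gives N = -3*V + 2.
Substituting into the A equation gives A = 9*V - 4.
Substituting into the Y equation gives Y = -33*V + 21.
Linear in V, so extremes are at the endpoints: V = 0 gives Y = 21; V = 6 gives Y = -177.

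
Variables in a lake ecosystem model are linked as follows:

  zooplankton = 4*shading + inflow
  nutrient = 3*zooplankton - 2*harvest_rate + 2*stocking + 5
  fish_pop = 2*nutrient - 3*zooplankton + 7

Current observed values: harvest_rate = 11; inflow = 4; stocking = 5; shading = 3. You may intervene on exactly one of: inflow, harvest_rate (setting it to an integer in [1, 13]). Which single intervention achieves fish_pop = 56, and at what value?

set inflow = 9

Intervening on inflow: with other inputs at their observed values, fish_pop = 3*inflow + 29. Solving for 56 gives inflow = 9, within [1, 13].
Intervening on harvest_rate: fish_pop = -4*harvest_rate + 85. Reaching 56 requires harvest_rate = 29/4, not an integer.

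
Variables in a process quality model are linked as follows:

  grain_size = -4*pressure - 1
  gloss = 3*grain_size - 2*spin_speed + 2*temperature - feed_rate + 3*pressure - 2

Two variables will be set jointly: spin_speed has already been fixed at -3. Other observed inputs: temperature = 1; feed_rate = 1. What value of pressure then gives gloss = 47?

pressure = -5

With spin_speed held at -3:
Substituting into the gloss equation gives gloss = -9*pressure + 2.
Solve -9*pressure + 2 = 47: pressure = (47 - 2) / -9 = -5.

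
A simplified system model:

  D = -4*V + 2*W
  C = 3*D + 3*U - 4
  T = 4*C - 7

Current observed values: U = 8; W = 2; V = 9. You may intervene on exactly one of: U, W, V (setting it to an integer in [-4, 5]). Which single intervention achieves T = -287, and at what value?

Intervening on U: T = 12*U - 407. Reaching -287 requires U = 10, outside [-4, 5].
Intervening on W: with other inputs at their observed values, T = 24*W - 359. Solving for -287 gives W = 3, within [-4, 5].
Intervening on V: T = -48*V + 121. Reaching -287 requires V = 17/2, not an integer.

set W = 3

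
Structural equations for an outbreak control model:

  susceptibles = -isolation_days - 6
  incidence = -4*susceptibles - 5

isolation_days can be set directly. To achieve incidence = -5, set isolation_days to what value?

Substituting into the incidence equation gives incidence = 4*isolation_days + 19.
Solve 4*isolation_days + 19 = -5: isolation_days = (-5 - 19) / 4 = -6.

isolation_days = -6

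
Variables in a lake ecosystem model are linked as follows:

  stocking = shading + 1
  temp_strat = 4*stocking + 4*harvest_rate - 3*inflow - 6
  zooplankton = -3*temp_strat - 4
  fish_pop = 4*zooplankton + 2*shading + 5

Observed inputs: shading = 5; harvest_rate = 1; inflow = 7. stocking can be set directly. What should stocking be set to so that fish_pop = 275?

stocking = 0

Intervening on stocking fixes its value directly, overriding its dependence on shading.
Substituting into the temp_strat equation gives temp_strat = 4*stocking - 23.
zooplankton becomes -12*stocking + 65.
This gives fish_pop = -48*stocking + 275.
Solve -48*stocking + 275 = 275: stocking = (275 - 275) / -48 = 0.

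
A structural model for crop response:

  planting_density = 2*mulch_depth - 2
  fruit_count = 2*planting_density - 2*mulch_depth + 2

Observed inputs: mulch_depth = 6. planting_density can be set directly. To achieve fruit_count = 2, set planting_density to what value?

Intervening on planting_density fixes its value directly, overriding its dependence on mulch_depth.
Substituting into the fruit_count equation gives fruit_count = 2*planting_density - 10.
Solve 2*planting_density - 10 = 2: planting_density = (2 + 10) / 2 = 6.

planting_density = 6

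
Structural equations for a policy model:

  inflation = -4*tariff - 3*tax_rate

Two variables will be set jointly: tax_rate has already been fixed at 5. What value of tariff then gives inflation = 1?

tariff = -4

With tax_rate held at 5:
Substituting into the inflation equation gives inflation = -4*tariff - 15.
Solve -4*tariff - 15 = 1: tariff = (1 + 15) / -4 = -4.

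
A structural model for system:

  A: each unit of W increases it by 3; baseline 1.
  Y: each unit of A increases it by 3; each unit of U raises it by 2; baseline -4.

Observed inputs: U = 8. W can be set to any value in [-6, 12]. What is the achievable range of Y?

-39 to 123

Substituting into the Y equation gives Y = 9*W + 15.
Linear in W, so extremes are at the endpoints: W = -6 gives Y = -39; W = 12 gives Y = 123.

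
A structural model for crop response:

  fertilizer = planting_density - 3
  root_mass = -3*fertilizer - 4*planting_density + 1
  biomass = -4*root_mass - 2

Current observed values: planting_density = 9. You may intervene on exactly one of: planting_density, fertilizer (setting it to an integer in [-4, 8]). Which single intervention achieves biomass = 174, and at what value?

set fertilizer = 3

Intervening on planting_density: biomass = 28*planting_density - 42. Reaching 174 requires planting_density = 54/7, not an integer.
Intervening on fertilizer: with other inputs at their observed values, biomass = 12*fertilizer + 138. Solving for 174 gives fertilizer = 3, within [-4, 8].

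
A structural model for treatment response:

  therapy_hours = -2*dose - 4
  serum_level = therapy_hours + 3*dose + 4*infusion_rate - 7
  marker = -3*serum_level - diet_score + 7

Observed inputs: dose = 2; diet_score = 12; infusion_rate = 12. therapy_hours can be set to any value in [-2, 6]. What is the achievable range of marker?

-164 to -140

Intervening on therapy_hours fixes its value directly, overriding its dependence on dose.
Substituting into the serum_level equation gives serum_level = therapy_hours + 47.
This gives marker = -3*therapy_hours - 146.
Linear in therapy_hours, so extremes are at the endpoints: therapy_hours = -2 gives marker = -140; therapy_hours = 6 gives marker = -164.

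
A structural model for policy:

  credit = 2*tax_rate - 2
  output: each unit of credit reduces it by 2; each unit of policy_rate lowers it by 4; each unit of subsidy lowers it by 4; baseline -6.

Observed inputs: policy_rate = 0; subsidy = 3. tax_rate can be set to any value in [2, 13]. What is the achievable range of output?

-66 to -22

Substituting into the output equation gives output = -4*tax_rate - 14.
Linear in tax_rate, so extremes are at the endpoints: tax_rate = 2 gives output = -22; tax_rate = 13 gives output = -66.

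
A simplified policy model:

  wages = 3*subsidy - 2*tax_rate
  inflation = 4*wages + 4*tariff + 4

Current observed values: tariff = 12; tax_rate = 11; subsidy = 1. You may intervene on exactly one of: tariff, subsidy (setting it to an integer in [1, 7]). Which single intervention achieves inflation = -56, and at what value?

Intervening on tariff: with other inputs at their observed values, inflation = 4*tariff - 72. Solving for -56 gives tariff = 4, within [1, 7].
Intervening on subsidy: inflation = 12*subsidy - 36. Reaching -56 requires subsidy = -5/3, not an integer.

set tariff = 4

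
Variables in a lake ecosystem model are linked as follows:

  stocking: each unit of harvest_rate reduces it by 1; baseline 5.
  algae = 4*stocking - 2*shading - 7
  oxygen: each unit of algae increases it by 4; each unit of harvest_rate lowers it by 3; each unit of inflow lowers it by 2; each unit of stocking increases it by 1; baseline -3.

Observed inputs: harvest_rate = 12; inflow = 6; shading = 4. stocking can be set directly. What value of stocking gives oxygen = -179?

stocking = -4

Intervening on stocking fixes its value directly, overriding its dependence on harvest_rate.
Substituting into the algae equation gives algae = 4*stocking - 15.
This gives oxygen = 17*stocking - 111.
Solve 17*stocking - 111 = -179: stocking = (-179 + 111) / 17 = -4.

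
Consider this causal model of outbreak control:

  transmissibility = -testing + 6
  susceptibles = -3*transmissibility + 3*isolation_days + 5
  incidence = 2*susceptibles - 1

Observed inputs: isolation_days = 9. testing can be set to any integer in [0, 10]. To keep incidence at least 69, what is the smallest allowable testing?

testing = 7

Substituting into the susceptibles equation gives susceptibles = 3*testing + 14.
Substituting into the incidence equation gives incidence = 6*testing + 27.
Require 6*testing + 27 ≥ 69, so testing ≥ 7.
The smallest integer in [0, 10] satisfying this is 7.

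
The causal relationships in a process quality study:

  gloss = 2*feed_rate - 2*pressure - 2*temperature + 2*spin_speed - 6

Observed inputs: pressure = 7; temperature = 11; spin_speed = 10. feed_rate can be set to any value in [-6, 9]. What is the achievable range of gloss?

Substituting into the gloss equation gives gloss = 2*feed_rate - 22.
Linear in feed_rate, so extremes are at the endpoints: feed_rate = -6 gives gloss = -34; feed_rate = 9 gives gloss = -4.

-34 to -4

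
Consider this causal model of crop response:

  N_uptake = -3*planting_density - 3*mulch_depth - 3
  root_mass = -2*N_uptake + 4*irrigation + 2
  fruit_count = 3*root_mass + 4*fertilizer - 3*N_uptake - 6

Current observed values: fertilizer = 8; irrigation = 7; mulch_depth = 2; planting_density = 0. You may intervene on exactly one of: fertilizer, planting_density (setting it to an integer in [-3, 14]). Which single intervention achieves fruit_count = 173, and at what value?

Intervening on fertilizer: with other inputs at their observed values, fruit_count = 4*fertilizer + 165. Solving for 173 gives fertilizer = 2, within [-3, 14].
Intervening on planting_density: fruit_count = 27*planting_density + 197. Reaching 173 requires planting_density = -8/9, not an integer.

set fertilizer = 2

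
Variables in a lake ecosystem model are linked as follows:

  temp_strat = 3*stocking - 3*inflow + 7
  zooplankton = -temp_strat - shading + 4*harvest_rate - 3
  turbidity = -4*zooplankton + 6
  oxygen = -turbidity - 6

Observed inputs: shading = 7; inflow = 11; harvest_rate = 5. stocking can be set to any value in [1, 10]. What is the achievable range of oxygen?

12 to 120

Substituting into the temp_strat equation gives temp_strat = 3*stocking - 26.
Substituting into the zooplankton equation gives zooplankton = -3*stocking + 36.
So turbidity = 12*stocking - 138.
Substituting into the oxygen equation gives oxygen = -12*stocking + 132.
Linear in stocking, so extremes are at the endpoints: stocking = 1 gives oxygen = 120; stocking = 10 gives oxygen = 12.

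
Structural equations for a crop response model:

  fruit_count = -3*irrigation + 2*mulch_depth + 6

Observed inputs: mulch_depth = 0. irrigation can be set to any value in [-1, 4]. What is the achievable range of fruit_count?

Substituting into the fruit_count equation gives fruit_count = -3*irrigation + 6.
Linear in irrigation, so extremes are at the endpoints: irrigation = -1 gives fruit_count = 9; irrigation = 4 gives fruit_count = -6.

-6 to 9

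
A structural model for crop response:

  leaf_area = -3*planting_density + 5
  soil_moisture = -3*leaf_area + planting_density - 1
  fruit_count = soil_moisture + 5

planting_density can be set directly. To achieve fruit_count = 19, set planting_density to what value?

planting_density = 3

Substituting into the soil_moisture equation gives soil_moisture = 10*planting_density - 16.
Substituting into the fruit_count equation gives fruit_count = 10*planting_density - 11.
Solve 10*planting_density - 11 = 19: planting_density = (19 + 11) / 10 = 3.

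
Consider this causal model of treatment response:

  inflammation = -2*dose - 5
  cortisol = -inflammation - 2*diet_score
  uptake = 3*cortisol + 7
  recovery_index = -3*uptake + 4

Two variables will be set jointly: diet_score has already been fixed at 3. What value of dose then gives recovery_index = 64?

With diet_score held at 3:
Substituting into the cortisol equation gives cortisol = 2*dose - 1.
Substituting into the uptake equation gives uptake = 6*dose + 4.
This gives recovery_index = -18*dose - 8.
Solve -18*dose - 8 = 64: dose = (64 + 8) / -18 = -4.

dose = -4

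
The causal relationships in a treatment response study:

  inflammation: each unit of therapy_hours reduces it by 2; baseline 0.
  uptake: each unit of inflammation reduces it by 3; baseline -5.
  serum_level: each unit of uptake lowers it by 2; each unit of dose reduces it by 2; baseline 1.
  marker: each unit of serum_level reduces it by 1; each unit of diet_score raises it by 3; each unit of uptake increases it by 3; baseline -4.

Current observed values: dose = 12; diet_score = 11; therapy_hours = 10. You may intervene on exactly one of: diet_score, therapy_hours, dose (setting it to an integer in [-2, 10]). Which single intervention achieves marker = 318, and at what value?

Intervening on diet_score: with other inputs at their observed values, marker = 3*diet_score + 294. Solving for 318 gives diet_score = 8, within [-2, 10].
Intervening on therapy_hours: marker = 30*therapy_hours + 27. Reaching 318 requires therapy_hours = 97/10, not an integer.
Intervening on dose: marker = 2*dose + 303. Reaching 318 requires dose = 15/2, not an integer.

set diet_score = 8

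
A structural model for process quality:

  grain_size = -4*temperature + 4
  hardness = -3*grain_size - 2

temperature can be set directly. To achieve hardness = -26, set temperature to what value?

Substituting into the hardness equation gives hardness = 12*temperature - 14.
Solve 12*temperature - 14 = -26: temperature = (-26 + 14) / 12 = -1.

temperature = -1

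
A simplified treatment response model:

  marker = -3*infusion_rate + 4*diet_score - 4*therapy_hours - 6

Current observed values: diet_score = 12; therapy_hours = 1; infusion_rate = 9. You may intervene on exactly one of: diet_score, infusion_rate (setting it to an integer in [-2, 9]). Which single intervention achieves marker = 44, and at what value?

set infusion_rate = -2

Intervening on diet_score: marker = 4*diet_score - 37. Reaching 44 requires diet_score = 81/4, not an integer.
Intervening on infusion_rate: with other inputs at their observed values, marker = -3*infusion_rate + 38. Solving for 44 gives infusion_rate = -2, within [-2, 9].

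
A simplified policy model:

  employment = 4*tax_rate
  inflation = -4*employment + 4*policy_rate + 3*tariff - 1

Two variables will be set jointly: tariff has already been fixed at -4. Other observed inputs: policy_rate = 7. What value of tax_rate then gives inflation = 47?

With tariff held at -4:
Substituting into the inflation equation gives inflation = -16*tax_rate + 15.
Solve -16*tax_rate + 15 = 47: tax_rate = (47 - 15) / -16 = -2.

tax_rate = -2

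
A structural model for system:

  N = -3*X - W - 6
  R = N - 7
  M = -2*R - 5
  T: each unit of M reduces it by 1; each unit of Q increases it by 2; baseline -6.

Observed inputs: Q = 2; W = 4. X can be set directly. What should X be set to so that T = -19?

X = -2

Substituting into the N equation gives N = -3*X - 10.
Substituting into the R equation gives R = -3*X - 17.
This gives M = 6*X + 29.
Substituting into the T equation gives T = -6*X - 31.
Solve -6*X - 31 = -19: X = (-19 + 31) / -6 = -2.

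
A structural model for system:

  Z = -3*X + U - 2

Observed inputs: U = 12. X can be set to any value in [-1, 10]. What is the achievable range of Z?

-20 to 13

Substituting into the Z equation gives Z = -3*X + 10.
Linear in X, so extremes are at the endpoints: X = -1 gives Z = 13; X = 10 gives Z = -20.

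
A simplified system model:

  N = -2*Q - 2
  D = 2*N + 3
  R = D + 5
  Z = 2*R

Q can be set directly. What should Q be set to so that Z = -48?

Q = 7

Substituting into the D equation gives D = -4*Q - 1.
So R = -4*Q + 4.
Substituting into the Z equation gives Z = -8*Q + 8.
Solve -8*Q + 8 = -48: Q = (-48 - 8) / -8 = 7.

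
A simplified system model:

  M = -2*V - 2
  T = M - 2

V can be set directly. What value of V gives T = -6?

V = 1

Substituting into the T equation gives T = -2*V - 4.
Solve -2*V - 4 = -6: V = (-6 + 4) / -2 = 1.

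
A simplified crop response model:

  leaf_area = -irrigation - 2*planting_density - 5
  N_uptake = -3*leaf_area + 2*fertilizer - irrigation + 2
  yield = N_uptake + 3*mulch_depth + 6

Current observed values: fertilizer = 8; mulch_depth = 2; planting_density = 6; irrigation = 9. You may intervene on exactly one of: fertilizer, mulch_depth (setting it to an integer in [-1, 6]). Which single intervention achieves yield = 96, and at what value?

Intervening on fertilizer: yield = 2*fertilizer + 83. Reaching 96 requires fertilizer = 13/2, not an integer.
Intervening on mulch_depth: with other inputs at their observed values, yield = 3*mulch_depth + 93. Solving for 96 gives mulch_depth = 1, within [-1, 6].

set mulch_depth = 1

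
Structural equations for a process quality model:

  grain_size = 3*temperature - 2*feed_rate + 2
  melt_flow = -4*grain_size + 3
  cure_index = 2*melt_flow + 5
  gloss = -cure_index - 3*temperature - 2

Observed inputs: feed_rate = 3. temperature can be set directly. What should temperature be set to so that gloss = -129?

Substituting into the grain_size equation gives grain_size = 3*temperature - 4.
melt_flow becomes -12*temperature + 19.
Substituting into the cure_index equation gives cure_index = -24*temperature + 43.
gloss becomes 21*temperature - 45.
Solve 21*temperature - 45 = -129: temperature = (-129 + 45) / 21 = -4.

temperature = -4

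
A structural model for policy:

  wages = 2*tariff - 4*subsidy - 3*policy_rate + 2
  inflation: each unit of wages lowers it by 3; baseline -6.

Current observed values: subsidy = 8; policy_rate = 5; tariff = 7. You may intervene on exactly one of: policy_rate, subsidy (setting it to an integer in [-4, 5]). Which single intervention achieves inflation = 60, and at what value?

set policy_rate = 2

Intervening on policy_rate: with other inputs at their observed values, inflation = 9*policy_rate + 42. Solving for 60 gives policy_rate = 2, within [-4, 5].
Intervening on subsidy: inflation = 12*subsidy - 9. Reaching 60 requires subsidy = 23/4, not an integer.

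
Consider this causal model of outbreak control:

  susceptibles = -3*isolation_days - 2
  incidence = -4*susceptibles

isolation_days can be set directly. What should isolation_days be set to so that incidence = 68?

isolation_days = 5

Substituting into the incidence equation gives incidence = 12*isolation_days + 8.
Solve 12*isolation_days + 8 = 68: isolation_days = (68 - 8) / 12 = 5.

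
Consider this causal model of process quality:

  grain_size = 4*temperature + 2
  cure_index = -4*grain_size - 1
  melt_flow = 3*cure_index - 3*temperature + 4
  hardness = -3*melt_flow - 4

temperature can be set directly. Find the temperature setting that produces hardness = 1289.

temperature = 8

Substituting into the cure_index equation gives cure_index = -16*temperature - 9.
This gives melt_flow = -51*temperature - 23.
Substituting into the hardness equation gives hardness = 153*temperature + 65.
Solve 153*temperature + 65 = 1289: temperature = (1289 - 65) / 153 = 8.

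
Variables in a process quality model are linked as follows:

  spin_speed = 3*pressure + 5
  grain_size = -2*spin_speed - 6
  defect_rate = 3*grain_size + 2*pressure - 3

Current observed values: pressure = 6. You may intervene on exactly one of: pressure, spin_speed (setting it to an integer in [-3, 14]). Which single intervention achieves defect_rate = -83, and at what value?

set pressure = 2

Intervening on pressure: with other inputs at their observed values, defect_rate = -16*pressure - 51. Solving for -83 gives pressure = 2, within [-3, 14].
Intervening on spin_speed: defect_rate = -6*spin_speed - 9. Reaching -83 requires spin_speed = 37/3, not an integer.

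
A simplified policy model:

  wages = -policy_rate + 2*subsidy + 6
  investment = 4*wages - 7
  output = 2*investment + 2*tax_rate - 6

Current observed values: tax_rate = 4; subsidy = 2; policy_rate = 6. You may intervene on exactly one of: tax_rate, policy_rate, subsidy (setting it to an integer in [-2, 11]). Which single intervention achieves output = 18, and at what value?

Intervening on tax_rate: with other inputs at their observed values, output = 2*tax_rate + 12. Solving for 18 gives tax_rate = 3, within [-2, 11].
Intervening on policy_rate: output = -8*policy_rate + 68. Reaching 18 requires policy_rate = 25/4, not an integer.
Intervening on subsidy: output = 16*subsidy - 12. Reaching 18 requires subsidy = 15/8, not an integer.

set tax_rate = 3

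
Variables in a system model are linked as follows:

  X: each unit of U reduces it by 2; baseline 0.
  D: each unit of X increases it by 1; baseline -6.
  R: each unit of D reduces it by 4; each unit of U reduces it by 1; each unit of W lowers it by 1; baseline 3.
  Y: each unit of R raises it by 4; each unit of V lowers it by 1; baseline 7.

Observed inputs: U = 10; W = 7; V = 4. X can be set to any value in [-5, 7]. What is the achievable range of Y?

Intervening on X fixes its value directly, overriding its dependence on U.
Substituting into the R equation gives R = -4*X + 10.
Substituting into the Y equation gives Y = -16*X + 43.
Linear in X, so extremes are at the endpoints: X = -5 gives Y = 123; X = 7 gives Y = -69.

-69 to 123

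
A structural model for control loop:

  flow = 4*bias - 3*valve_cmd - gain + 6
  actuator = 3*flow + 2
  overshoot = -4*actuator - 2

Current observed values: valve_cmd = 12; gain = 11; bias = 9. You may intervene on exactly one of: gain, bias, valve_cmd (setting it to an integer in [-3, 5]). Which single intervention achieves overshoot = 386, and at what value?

set bias = 2

Intervening on gain: overshoot = 12*gain - 82. Reaching 386 requires gain = 39, outside [-3, 5].
Intervening on bias: with other inputs at their observed values, overshoot = -48*bias + 482. Solving for 386 gives bias = 2, within [-3, 5].
Intervening on valve_cmd: overshoot = 36*valve_cmd - 382. Reaching 386 requires valve_cmd = 64/3, not an integer.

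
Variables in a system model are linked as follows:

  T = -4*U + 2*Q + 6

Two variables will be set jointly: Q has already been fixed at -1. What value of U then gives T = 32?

With Q held at -1:
Substituting into the T equation gives T = -4*U + 4.
Solve -4*U + 4 = 32: U = (32 - 4) / -4 = -7.

U = -7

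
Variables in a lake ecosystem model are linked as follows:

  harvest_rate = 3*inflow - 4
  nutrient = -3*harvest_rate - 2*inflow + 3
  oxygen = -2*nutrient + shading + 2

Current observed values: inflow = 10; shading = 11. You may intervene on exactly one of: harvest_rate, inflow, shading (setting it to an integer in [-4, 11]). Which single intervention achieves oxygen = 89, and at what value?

Intervening on harvest_rate: with other inputs at their observed values, oxygen = 6*harvest_rate + 47. Solving for 89 gives harvest_rate = 7, within [-4, 11].
Intervening on inflow: oxygen = 22*inflow - 17. Reaching 89 requires inflow = 53/11, not an integer.
Intervening on shading: oxygen = shading + 192. Reaching 89 requires shading = -103, outside [-4, 11].

set harvest_rate = 7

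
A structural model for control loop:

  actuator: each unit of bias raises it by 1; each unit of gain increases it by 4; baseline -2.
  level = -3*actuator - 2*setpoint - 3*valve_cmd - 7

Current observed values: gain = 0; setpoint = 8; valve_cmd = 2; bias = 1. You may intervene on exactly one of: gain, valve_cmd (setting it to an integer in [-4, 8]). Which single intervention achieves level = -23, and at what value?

Intervening on gain: level = -12*gain - 26. Reaching -23 requires gain = -1/4, not an integer.
Intervening on valve_cmd: with other inputs at their observed values, level = -3*valve_cmd - 20. Solving for -23 gives valve_cmd = 1, within [-4, 8].

set valve_cmd = 1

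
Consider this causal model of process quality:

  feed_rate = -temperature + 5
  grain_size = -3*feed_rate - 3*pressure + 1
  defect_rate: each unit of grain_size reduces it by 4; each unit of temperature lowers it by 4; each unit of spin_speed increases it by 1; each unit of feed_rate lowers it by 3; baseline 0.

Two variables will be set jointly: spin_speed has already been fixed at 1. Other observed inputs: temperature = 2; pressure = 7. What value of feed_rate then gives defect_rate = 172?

With spin_speed held at 1:
Intervening on feed_rate fixes its value directly, overriding its dependence on temperature.
Substituting into the grain_size equation gives grain_size = -3*feed_rate - 20.
So defect_rate = 9*feed_rate + 73.
Solve 9*feed_rate + 73 = 172: feed_rate = (172 - 73) / 9 = 11.

feed_rate = 11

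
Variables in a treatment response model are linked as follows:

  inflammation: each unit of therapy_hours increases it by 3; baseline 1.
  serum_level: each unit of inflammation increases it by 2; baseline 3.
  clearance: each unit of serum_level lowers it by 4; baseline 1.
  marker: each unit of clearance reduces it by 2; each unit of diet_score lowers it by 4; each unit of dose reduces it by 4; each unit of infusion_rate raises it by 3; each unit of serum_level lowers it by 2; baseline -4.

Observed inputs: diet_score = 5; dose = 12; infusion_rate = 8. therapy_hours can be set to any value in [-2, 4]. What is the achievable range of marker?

Substituting into the serum_level equation gives serum_level = 6*therapy_hours + 5.
Substituting into the clearance equation gives clearance = -24*therapy_hours - 19.
marker becomes 36*therapy_hours - 20.
Linear in therapy_hours, so extremes are at the endpoints: therapy_hours = -2 gives marker = -92; therapy_hours = 4 gives marker = 124.

-92 to 124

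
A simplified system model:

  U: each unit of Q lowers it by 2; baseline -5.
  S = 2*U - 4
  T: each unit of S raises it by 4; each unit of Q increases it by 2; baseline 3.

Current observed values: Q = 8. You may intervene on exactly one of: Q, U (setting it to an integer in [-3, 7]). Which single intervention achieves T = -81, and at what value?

set Q = 2

Intervening on Q: with other inputs at their observed values, T = -14*Q - 53. Solving for -81 gives Q = 2, within [-3, 7].
Intervening on U: T = 8*U + 3. Reaching -81 requires U = -21/2, not an integer.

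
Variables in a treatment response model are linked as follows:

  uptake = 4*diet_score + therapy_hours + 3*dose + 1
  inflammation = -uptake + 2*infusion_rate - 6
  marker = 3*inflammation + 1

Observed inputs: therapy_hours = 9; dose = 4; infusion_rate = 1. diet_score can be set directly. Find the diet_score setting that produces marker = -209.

Substituting into the uptake equation gives uptake = 4*diet_score + 22.
Substituting into the inflammation equation gives inflammation = -4*diet_score - 26.
This gives marker = -12*diet_score - 77.
Solve -12*diet_score - 77 = -209: diet_score = (-209 + 77) / -12 = 11.

diet_score = 11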